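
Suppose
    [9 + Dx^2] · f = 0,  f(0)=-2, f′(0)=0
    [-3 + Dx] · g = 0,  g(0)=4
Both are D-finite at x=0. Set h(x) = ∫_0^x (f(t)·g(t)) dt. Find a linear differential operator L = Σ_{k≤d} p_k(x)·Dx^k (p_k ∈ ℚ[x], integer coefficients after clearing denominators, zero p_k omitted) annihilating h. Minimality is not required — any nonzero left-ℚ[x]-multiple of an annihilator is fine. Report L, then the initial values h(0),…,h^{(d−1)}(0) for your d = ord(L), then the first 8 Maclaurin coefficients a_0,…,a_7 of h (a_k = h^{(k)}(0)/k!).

f: a_k = -2, 0, 9, 0, -27/4, 0, 81/40, 0, …
g: a_k = 4, 12, 18, 18, 27/2, 81/10, 81/20, 243/140, …
f·g: L₀ = L_f ⊗_s L_g, ord ≤ 2·1.
h=∫₀ˣh₀: take L = L₀·Dx.
L = 18·Dx - 6·Dx^2 + Dx^3  (order 3).
h: a_k = 0, -8, -12, 0, 18, 108/5, 54/5, 0, …
ICs: h(0) = 0, h′(0) = -8, h′′(0) = -24.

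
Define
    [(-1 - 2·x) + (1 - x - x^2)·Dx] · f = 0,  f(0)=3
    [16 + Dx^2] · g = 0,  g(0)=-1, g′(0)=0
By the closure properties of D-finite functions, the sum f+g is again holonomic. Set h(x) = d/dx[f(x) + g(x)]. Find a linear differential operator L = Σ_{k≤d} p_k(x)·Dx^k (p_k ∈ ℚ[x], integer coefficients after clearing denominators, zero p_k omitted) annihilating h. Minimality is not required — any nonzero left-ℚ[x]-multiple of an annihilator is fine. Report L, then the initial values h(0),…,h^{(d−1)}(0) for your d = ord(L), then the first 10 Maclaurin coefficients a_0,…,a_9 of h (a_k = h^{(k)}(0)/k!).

f: a_k = 3, 3, 6, 9, 15, 24, 39, 63, 102, 165, …
g: a_k = -1, 0, 8, 0, -32/3, 0, 256/45, 0, -512/315, 0, …
f+g: L₀ = lclm(L_f,L_g), ord ≤ 1+2.
Derive L from L₀ (diff closure).
L = (1472 + 2624·x + 2560·x^2 + 640·x^3 + 2240·x^4 + 2304·x^5 + 768·x^6) + (-272 - 112·x + 1008·x^2 - 160·x^3 - 800·x^4 + 576·x^5 + 896·x^6 + 256·x^7)·Dx + (92 + 164·x + 160·x^2 + 40·x^3 + 140·x^4 + 144·x^5 + 48·x^6)·Dx^2 + (-17 - 7·x + 63·x^2 - 10·x^3 - 50·x^4 + 36·x^5 + 56·x^6 + 16·x^7)·Dx^3  (order 3).
h: a_k = 3, 28, 27, 52/3, 120, 4022/15, 441, 252944/315, 1485, 7577642/2835, …
ICs: h(0) = 3, h′(0) = 28, h′′(0) = 54.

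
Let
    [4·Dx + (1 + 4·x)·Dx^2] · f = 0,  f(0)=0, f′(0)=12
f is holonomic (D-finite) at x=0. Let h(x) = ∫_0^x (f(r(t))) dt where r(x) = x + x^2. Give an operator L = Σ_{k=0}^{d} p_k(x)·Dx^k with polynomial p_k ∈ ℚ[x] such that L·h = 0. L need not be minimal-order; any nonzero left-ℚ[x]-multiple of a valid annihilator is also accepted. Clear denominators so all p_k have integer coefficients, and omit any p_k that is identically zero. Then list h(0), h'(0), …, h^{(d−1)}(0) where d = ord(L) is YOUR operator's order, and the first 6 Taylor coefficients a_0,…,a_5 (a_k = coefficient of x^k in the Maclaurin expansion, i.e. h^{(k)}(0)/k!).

L = 2·Dx^2 + (1 + 2·x)·Dx^3  (order 3).
h: a_k = 0, 0, 6, -4, 4, -24/5, …
ICs: h(0) = 0, h′(0) = 0, h′′(0) = 12.

f: a_k = 0, 12, -24, 64, -192, 3072/5, …
h₀=f(r): pull back L_f along r ⇒ L₀.
h=∫₀ˣh₀: take L = L₀·Dx.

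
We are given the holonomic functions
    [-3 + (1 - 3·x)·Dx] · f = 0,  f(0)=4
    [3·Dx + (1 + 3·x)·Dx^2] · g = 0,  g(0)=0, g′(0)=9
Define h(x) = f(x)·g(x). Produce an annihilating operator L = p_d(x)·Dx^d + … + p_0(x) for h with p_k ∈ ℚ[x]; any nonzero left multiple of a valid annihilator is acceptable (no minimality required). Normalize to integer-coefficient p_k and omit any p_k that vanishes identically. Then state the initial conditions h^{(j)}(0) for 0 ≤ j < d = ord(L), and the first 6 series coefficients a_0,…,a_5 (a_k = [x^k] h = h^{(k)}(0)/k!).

f: a_k = 4, 12, 36, 108, 324, 972, …
g: a_k = 0, 9, -27/2, 27, -243/4, 729/5, …
Sym-product of L_f,L_g gives L₀ (≤ ord 2).
L = 9 + (3 + 27·x)·Dx + (-1 + 9·x^2)·Dx^2  (order 2).
h: a_k = 0, 36, 54, 270, 567, 11421/5, …
ICs: h(0) = 0, h′(0) = 36.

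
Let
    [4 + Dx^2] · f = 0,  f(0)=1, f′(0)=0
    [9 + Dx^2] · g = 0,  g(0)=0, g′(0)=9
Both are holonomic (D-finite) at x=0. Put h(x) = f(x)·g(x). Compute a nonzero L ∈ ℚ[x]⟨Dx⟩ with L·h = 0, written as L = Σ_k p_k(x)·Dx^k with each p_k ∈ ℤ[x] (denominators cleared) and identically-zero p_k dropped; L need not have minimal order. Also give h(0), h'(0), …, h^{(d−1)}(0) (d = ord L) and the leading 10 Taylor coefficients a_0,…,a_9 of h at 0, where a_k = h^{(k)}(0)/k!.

L = 25 + 26·Dx^2 + Dx^4  (order 4).
h: a_k = 0, 9, 0, -63/2, 0, 1563/40, 0, -13021/560, 0, 5167/640, …
ICs: h(0) = 0, h′(0) = 9, h′′(0) = 0, h′′′(0) = -189.

f: a_k = 1, 0, -2, 0, 2/3, 0, -4/45, 0, 2/315, 0, …
g: a_k = 0, 9, 0, -27/2, 0, 243/40, 0, -729/560, 0, 729/4480, …
f·g: L₀ = L_f ⊗_s L_g, ord ≤ 2·2.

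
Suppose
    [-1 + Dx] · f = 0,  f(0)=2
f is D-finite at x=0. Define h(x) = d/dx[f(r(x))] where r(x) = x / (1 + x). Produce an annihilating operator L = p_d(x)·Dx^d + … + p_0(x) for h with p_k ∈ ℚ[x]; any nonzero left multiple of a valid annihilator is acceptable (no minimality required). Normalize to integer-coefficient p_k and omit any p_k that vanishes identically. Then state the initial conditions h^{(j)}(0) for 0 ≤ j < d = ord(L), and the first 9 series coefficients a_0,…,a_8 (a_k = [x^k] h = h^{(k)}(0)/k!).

f: a_k = 2, 2, 1, 1/3, 1/12, 1/60, 1/360, 1/2520, 1/20160, …
f∘r: x↦r, Dx↦Dx/r' in L_f ⇒ L₀.
Derive L from L₀ (diff closure).
L = (-1 - 2·x) + (-1 - 2·x - x^2)·Dx  (order 1).
h: a_k = 2, -2, 1, 1/3, -19/12, 151/60, -1091/360, 7841/2520, -56519/20160, …
ICs: h(0) = 2.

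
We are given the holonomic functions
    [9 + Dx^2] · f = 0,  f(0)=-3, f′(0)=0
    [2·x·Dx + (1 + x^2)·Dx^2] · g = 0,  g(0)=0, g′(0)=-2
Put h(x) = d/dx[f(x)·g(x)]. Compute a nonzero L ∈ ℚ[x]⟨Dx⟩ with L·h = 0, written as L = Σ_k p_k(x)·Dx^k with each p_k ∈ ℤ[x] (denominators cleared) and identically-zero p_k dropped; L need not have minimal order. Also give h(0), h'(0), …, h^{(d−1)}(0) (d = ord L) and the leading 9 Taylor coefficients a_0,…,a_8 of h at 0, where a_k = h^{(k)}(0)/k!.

L = (20358 + 86886·x^2 + 157437·x^4 + 155520·x^6 + 96228·x^8 + 36450·x^10 + 6561·x^12) + (6372·x + 25596·x^3 + 39960·x^5 + 32400·x^7 + 14580·x^9 + 2916·x^11)·Dx + (3432 + 15828·x^2 + 31110·x^4 + 33588·x^6 + 22032·x^8 + 8424·x^10 + 1458·x^12)·Dx^2 + (708·x + 2844·x^3 + 4440·x^5 + 3600·x^7 + 1620·x^9 + 324·x^11)·Dx^3 + (130 + 686·x^2 + 1513·x^4 + 1812·x^6 + 1260·x^8 + 486·x^10 + 81·x^12)·Dx^4  (order 4).
h: a_k = 6, 0, -87, 0, 609/4, 0, -5343/40, 0, 46671/448, …
ICs: h(0) = 6, h′(0) = 0, h′′(0) = -174, h′′′(0) = 0.

f: a_k = -3, 0, 27/2, 0, -81/8, 0, 243/80, 0, -2187/4480, …
g: a_k = 0, -2, 0, 2/3, 0, -2/5, 0, 2/7, 0, …
f·g: L₀ = L_f ⊗_s L_g, ord ≤ 2·2.
h₀' ⇒ L via d/dx closure of L₀.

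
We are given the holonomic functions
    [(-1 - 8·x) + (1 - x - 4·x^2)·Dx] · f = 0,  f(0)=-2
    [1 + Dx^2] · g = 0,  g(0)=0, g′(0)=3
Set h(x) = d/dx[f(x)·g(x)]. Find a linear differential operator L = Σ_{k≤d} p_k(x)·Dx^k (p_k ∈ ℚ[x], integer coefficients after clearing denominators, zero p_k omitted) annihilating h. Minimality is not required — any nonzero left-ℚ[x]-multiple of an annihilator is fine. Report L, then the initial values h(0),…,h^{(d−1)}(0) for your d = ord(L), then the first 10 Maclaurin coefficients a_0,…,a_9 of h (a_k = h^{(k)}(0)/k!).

L = (159 - 2·x - 7·x^2 + 8·x^3 + 16·x^4) + (22 + 178·x + 24·x^2 + 64·x^3)·Dx + (-7 + 6·x + 25·x^2 + 8·x^3 + 16·x^4)·Dx^2  (order 2).
h: a_k = -6, -12, -87, -212, -3381/4, -22863/10, -888089/120, -2168417/105, -411895657/6720, -1036399753/6048, …
ICs: h(0) = -6, h′(0) = -12.

f: a_k = -2, -2, -10, -18, -58, -130, -362, -882, -2330, -5858, …
g: a_k = 0, 3, 0, -1/2, 0, 1/40, 0, -1/1680, 0, 1/120960, …
L₀ := L_f ⊗_s L_g (sym. prod.), ord ≤ 2.
Differentiate: ansatz ord ≤ ord L₀ ⇒ L.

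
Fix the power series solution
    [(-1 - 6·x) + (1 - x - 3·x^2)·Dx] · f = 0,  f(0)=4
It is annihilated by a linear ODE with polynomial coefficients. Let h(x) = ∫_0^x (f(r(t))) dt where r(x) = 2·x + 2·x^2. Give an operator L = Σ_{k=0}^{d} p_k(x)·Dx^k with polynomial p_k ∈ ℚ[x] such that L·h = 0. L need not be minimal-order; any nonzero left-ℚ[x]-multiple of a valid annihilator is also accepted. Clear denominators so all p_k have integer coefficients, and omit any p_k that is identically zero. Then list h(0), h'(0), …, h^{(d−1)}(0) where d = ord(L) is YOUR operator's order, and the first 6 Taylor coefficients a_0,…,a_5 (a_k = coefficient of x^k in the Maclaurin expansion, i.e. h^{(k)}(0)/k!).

f: a_k = 4, 4, 16, 28, 76, 160, …
Change of var in L_f (x↦r) gives L₀.
h=∫₀ˣh₀: take L = L₀·Dx.
L = (2 + 28·x + 72·x^2 + 48·x^3)·Dx + (-1 + 2·x + 14·x^2 + 24·x^3 + 12·x^4)·Dx^2  (order 2).
h: a_k = 0, 4, 4, 24, 88, 1952/5, …
ICs: h(0) = 0, h′(0) = 4.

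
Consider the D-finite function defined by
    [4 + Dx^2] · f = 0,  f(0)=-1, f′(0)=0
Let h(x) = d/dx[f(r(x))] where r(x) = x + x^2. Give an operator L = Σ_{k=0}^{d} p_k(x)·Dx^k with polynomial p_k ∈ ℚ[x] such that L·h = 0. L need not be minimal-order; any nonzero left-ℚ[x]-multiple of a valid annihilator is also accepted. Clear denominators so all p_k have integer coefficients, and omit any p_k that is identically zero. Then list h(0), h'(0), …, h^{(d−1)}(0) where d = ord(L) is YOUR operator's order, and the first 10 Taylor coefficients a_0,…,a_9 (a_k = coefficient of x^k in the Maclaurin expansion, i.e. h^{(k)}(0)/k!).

L = (16 + 32·x + 96·x^2 + 128·x^3 + 64·x^4) + (-6 - 12·x)·Dx + (1 + 4·x + 4·x^2)·Dx^2  (order 2).
h: a_k = 0, 4, 12, 16/3, -40/3, -352/15, -224/15, 1664/315, 544/35, 32768/2835, …
ICs: h(0) = 0, h′(0) = 4.

f: a_k = -1, 0, 2, 0, -2/3, 0, 4/45, 0, -2/315, 0, …
L₀ from L_f via x↦r, Dx↦r'^{-1}Dx.
h=h₀': d/dx-closure on L₀ ⇒ L.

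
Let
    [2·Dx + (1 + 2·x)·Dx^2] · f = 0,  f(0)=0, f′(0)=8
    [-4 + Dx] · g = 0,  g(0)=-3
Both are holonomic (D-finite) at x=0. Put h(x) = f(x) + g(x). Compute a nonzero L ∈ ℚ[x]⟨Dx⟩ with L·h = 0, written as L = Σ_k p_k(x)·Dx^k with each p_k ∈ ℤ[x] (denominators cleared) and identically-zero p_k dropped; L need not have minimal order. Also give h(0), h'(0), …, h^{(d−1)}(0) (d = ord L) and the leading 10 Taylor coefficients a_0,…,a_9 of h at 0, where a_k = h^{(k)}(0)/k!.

L = (-32 - 32·x)·Dx + (-4 - 32·x - 32·x^2)·Dx^2 + (3 + 10·x + 8·x^2)·Dx^3  (order 3).
h: a_k = -3, -4, -32, -64/3, -48, 0, -896/15, 6656/105, -13952/105, 212992/945, …
ICs: h(0) = -3, h′(0) = -4, h′′(0) = -64.

f: a_k = 0, 8, -8, 32/3, -16, 128/5, -128/3, 512/7, -128, 2048/9, …
g: a_k = -3, -12, -24, -32, -32, -128/5, -256/15, -1024/105, -512/105, -2048/945, …
h₀=f+g: left-lcm gives L₀, ord ≤ 3.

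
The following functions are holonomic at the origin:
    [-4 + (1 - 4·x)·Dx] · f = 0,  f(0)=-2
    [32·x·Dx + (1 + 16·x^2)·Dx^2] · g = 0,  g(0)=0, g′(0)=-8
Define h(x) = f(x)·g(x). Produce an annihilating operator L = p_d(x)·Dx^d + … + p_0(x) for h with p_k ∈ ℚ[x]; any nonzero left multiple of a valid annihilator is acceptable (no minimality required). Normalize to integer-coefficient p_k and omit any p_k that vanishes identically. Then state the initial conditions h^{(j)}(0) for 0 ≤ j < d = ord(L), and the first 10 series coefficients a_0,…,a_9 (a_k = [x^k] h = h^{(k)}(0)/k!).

L = 128·x + (8 - 32·x + 256·x^2)·Dx + (-1 + 4·x - 16·x^2 + 64·x^3)·Dx^2  (order 2).
h: a_k = 0, 16, 64, 512/3, 2048/3, 53248/15, 212992/15, 4980736/105, 19922944/105, 275775488/315, …
ICs: h(0) = 0, h′(0) = 16.

f: a_k = -2, -8, -32, -128, -512, -2048, -8192, -32768, -131072, -524288, …
g: a_k = 0, -8, 0, 128/3, 0, -2048/5, 0, 32768/7, 0, -524288/9, …
Product ⇒ symmetric product L₀, ord ≤ 2.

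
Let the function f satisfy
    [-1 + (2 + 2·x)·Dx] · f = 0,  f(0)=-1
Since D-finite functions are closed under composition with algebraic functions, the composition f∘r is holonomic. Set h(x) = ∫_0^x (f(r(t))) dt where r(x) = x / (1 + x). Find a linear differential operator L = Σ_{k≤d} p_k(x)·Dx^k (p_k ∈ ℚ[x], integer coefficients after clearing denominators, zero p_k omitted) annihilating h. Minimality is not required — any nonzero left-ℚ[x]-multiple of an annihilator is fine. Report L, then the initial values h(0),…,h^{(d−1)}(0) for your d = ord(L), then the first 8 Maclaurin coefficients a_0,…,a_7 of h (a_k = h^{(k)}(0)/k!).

L = -Dx + (2 + 6·x + 4·x^2)·Dx^2  (order 2).
h: a_k = 0, -1, -1/4, 5/24, -13/64, 141/640, -133/512, 2353/7168, …
ICs: h(0) = 0, h′(0) = -1.

f: a_k = -1, -1/2, 1/8, -1/16, 5/128, -7/256, 21/1024, -33/2048, …
f∘r: x↦r, Dx↦Dx/r' in L_f ⇒ L₀.
h=∫h₀ ⇒ L = L₀·Dx.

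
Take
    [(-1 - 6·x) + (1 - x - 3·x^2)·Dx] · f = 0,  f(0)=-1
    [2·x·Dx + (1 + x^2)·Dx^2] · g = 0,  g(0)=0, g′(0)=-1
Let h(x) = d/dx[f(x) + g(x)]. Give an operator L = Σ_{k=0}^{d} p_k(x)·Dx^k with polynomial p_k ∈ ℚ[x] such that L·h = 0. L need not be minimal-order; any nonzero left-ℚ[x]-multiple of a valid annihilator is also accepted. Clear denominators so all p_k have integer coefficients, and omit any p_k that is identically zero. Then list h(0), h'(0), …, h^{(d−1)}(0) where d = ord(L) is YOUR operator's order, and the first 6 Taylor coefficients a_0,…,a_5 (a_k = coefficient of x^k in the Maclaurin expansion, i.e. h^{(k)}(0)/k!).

L = (-8 + 32·x + 300·x^2 + 504·x^3 + 1134·x^4 + 162·x^6) + (22 + 148·x + 184·x^2 + 576·x^3 + 441·x^4 + 918·x^5 + 27·x^6 + 162·x^7)·Dx + (-4 - 6·x - 18·x^2 + 60·x^3 + 85·x^4 + 75·x^5 + 126·x^6 + 9·x^7 + 27·x^8)·Dx^2  (order 2).
h: a_k = -2, -8, -20, -76, -201, -582, …
ICs: h(0) = -2, h′(0) = -8.

f: a_k = -1, -1, -4, -7, -19, -40, …
g: a_k = 0, -1, 0, 1/3, 0, -1/5, …
h₀=f+g: left-lcm gives L₀, ord ≤ 3.
Differentiate: ansatz ord ≤ ord L₀ ⇒ L.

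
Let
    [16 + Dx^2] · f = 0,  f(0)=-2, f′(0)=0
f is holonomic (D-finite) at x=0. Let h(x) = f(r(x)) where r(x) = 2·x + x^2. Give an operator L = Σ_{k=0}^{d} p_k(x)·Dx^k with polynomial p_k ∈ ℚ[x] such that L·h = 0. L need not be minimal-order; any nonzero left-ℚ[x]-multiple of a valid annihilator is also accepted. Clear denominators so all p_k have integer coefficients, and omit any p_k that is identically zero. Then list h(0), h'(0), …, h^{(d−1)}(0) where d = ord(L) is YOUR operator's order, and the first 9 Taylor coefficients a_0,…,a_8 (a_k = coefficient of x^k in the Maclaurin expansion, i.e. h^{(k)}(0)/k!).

L = (64 + 192·x + 192·x^2 + 64·x^3) - Dx + (1 + x)·Dx^2  (order 2).
h: a_k = -2, 0, 64, 64, -976/3, -2048/3, 9728/45, 30208/15, 591296/315, …
ICs: h(0) = -2, h′(0) = 0.

f: a_k = -2, 0, 16, 0, -64/3, 0, 512/45, 0, -1024/315, …
Substitute x→r, Dx→(1/r')Dx; clear ⇒ L₀.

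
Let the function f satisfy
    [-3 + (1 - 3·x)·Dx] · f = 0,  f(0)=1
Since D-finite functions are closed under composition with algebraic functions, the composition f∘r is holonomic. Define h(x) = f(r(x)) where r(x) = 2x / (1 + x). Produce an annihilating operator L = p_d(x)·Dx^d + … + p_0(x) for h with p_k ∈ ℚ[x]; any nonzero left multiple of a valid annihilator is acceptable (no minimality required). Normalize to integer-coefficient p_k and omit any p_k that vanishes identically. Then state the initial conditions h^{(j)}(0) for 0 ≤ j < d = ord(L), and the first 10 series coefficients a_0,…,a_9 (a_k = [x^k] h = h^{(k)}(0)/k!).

L = 6 + (-1 + 4·x + 5·x^2)·Dx  (order 1).
h: a_k = 1, 6, 30, 150, 750, 3750, 18750, 93750, 468750, 2343750, …
ICs: h(0) = 1.

f: a_k = 1, 3, 9, 27, 81, 243, 729, 2187, 6561, 19683, …
h₀=f(r): pull back L_f along r ⇒ L₀.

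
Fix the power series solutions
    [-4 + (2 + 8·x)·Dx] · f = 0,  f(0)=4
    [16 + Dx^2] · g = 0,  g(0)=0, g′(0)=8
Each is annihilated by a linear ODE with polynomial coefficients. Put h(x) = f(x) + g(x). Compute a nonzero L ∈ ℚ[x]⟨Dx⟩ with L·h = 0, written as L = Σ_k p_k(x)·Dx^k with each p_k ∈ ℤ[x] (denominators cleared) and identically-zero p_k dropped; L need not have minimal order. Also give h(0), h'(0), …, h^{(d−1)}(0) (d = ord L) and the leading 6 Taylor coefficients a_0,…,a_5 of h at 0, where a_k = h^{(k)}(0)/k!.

L = (-224 - 1024·x - 2048·x^2) + (48 + 704·x + 3072·x^2 + 4096·x^3)·Dx + (-14 - 64·x - 128·x^2)·Dx^2 + (3 + 44·x + 192·x^2 + 256·x^3)·Dx^3  (order 3).
h: a_k = 4, 16, -8, -16/3, -40, 1936/15, …
ICs: h(0) = 4, h′(0) = 16, h′′(0) = -16.

f: a_k = 4, 8, -8, 16, -40, 112, …
g: a_k = 0, 8, 0, -64/3, 0, 256/15, …
h₀=f+g: left-lcm gives L₀, ord ≤ 3.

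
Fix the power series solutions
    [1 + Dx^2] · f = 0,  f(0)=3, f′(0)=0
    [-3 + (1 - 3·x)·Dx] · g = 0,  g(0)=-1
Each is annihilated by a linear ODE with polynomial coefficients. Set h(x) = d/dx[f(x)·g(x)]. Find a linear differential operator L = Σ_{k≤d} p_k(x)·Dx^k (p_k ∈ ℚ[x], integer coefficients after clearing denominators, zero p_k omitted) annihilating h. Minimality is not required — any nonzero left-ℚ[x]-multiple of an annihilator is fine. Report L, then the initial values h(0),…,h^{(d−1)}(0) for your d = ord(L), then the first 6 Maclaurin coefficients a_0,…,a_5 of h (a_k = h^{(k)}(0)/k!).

f: a_k = 3, 0, -3/2, 0, 1/8, 0, …
g: a_k = -1, -3, -9, -27, -81, -243, …
h₀=f·g: eliminate ⇒ L₀, order ≤ 2·1.
Differentiate: ansatz ord ≤ ord L₀ ⇒ L.
L = (-17 - 6·x + 9·x^2) + (-6 + 18·x)·Dx + (1 - 6·x + 9·x^2)·Dx^2  (order 2).
h: a_k = -9, -51, -459/2, -1837/2, -27555/8, -495989/40, …
ICs: h(0) = -9, h′(0) = -51.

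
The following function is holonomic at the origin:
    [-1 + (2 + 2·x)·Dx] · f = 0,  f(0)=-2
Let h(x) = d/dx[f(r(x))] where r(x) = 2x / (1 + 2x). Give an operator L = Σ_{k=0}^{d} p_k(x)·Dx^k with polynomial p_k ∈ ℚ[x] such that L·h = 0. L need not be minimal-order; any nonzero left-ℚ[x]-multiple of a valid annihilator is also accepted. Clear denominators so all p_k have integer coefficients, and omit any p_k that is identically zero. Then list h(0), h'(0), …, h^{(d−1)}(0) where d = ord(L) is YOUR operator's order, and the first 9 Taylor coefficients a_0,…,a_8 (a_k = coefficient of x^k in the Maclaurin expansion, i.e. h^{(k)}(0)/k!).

L = (-5 - 16·x) + (-1 - 6·x - 8·x^2)·Dx  (order 1).
h: a_k = -2, 10, -39, 141, -1995/4, 7059/4, -50435/8, 182461/8, -5347827/64, …
ICs: h(0) = -2.

f: a_k = -2, -1, 1/4, -1/8, 5/64, -7/128, 21/512, -33/1024, 429/16384, …
h₀=f(r): pull back L_f along r ⇒ L₀.
h₀' ⇒ L via d/dx closure of L₀.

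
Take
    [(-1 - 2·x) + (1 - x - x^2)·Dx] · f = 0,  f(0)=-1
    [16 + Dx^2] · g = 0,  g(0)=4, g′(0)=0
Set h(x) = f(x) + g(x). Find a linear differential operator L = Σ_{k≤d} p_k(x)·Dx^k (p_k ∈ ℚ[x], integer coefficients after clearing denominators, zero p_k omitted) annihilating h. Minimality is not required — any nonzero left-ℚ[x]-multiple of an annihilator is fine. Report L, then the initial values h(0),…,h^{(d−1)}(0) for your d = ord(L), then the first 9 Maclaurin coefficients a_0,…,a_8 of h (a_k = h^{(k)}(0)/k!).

f: a_k = -1, -1, -2, -3, -5, -8, -13, -21, -34, …
g: a_k = 4, 0, -32, 0, 128/3, 0, -1024/45, 0, 2048/315, …
Weyl lclm of L_f,L_g ⇒ L₀ (ord ≤ 3).
L = (272 + 384·x - 352·x^2 + 192·x^3 + 640·x^4 + 256·x^5) + (-160 + 368·x + 32·x^2 - 544·x^3 + 48·x^4 + 384·x^5 + 128·x^6)·Dx + (17 + 24·x - 22·x^2 + 12·x^3 + 40·x^4 + 16·x^5)·Dx^2 + (-10 + 23·x + 2·x^2 - 34·x^3 + 3·x^4 + 24·x^5 + 8·x^6)·Dx^3  (order 3).
h: a_k = 3, -1, -34, -3, 113/3, -8, -1609/45, -21, -8662/315, …
ICs: h(0) = 3, h′(0) = -1, h′′(0) = -68.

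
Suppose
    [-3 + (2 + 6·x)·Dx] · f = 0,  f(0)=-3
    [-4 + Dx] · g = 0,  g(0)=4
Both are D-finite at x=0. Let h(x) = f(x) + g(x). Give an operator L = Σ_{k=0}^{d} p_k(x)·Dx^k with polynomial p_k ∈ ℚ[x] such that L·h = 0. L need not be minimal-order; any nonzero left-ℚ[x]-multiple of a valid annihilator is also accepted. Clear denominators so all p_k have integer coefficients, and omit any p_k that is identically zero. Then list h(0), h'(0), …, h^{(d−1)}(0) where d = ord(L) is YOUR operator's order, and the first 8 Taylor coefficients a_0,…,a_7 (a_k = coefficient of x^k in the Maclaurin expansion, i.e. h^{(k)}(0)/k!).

L = (132 + 288·x) + (-73 - 384·x - 576·x^2)·Dx + (10 + 78·x + 144·x^2)·Dx^2  (order 2).
h: a_k = 1, 23/2, 283/8, 1805/48, 20029/384, 54527/3840, 3115291/46080, -59812987/645120, …
ICs: h(0) = 1, h′(0) = 23/2.

f: a_k = -3, -9/2, 27/8, -81/16, 1215/128, -5103/256, 45927/1024, -216513/2048, …
g: a_k = 4, 16, 32, 128/3, 128/3, 512/15, 1024/45, 4096/315, …
L₀ := lclm(L_f,L_g); ord L₀ ≤ 1+1.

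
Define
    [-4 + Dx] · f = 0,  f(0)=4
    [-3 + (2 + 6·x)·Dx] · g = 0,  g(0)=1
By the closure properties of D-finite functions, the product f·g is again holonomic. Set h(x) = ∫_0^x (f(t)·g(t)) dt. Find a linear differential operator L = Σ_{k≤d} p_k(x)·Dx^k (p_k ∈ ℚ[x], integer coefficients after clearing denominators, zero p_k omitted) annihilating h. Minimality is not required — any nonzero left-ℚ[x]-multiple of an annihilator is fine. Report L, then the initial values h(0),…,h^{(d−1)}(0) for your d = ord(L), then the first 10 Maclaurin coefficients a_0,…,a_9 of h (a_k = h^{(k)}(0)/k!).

f: a_k = 4, 16, 32, 128/3, 128/3, 512/15, 1024/45, 4096/315, 2048/315, 8192/2835, …
g: a_k = 1, 3/2, -9/8, 27/16, -405/128, 1701/256, -15309/1024, 72171/2048, -2814669/32768, 14073345/65536, …
Sym-product of L_f,L_g gives L₀ (≤ ord 1).
h=∫₀ˣh₀: take L = L₀·Dx.
L = (-11 - 24·x)·Dx + (2 + 6·x)·Dx^2  (order 2).
h: a_k = 0, 4, 11, 103/6, 953/48, 8161/480, 76883/5760, 497863/80640, 9695729/1290240, -133285631/23224320, …
ICs: h(0) = 0, h′(0) = 4.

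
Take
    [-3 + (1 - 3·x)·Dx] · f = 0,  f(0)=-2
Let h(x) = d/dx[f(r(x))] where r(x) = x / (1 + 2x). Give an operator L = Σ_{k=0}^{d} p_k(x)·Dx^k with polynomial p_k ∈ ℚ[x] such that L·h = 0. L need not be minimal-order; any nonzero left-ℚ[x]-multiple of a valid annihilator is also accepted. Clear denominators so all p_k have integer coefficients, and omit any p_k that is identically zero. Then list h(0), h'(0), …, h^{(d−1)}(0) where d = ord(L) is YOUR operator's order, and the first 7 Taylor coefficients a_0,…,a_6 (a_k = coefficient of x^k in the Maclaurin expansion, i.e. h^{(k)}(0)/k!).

f: a_k = -2, -6, -18, -54, -162, -486, -1458, …
h₀=f(r): pull back L_f along r ⇒ L₀.
h=h₀': d/dx-closure on L₀ ⇒ L.
L = 4 + (-2 + 2·x)·Dx  (order 1).
h: a_k = -6, -12, -18, -24, -30, -36, -42, …
ICs: h(0) = -6.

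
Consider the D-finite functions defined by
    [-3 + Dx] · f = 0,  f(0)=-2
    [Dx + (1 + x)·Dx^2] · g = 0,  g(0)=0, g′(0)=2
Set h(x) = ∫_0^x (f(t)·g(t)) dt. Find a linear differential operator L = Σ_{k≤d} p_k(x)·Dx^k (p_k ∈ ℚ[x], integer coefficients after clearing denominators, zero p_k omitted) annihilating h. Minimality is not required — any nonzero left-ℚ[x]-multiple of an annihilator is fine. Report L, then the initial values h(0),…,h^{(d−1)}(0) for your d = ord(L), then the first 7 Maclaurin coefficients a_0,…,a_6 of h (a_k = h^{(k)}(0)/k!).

L = (6 + 9·x)·Dx + (-5 - 6·x)·Dx^2 + (1 + x)·Dx^3  (order 3).
h: a_k = 0, 0, -2, -10/3, -10/3, -12/5, -83/60, …
ICs: h(0) = 0, h′(0) = 0, h′′(0) = -4.

f: a_k = -2, -6, -9, -9, -27/4, -81/20, -81/40, …
g: a_k = 0, 2, -1, 2/3, -1/2, 2/5, -1/3, …
h₀=f·g: eliminate ⇒ L₀, order ≤ 1·2.
∫: right-multiply L₀ by Dx.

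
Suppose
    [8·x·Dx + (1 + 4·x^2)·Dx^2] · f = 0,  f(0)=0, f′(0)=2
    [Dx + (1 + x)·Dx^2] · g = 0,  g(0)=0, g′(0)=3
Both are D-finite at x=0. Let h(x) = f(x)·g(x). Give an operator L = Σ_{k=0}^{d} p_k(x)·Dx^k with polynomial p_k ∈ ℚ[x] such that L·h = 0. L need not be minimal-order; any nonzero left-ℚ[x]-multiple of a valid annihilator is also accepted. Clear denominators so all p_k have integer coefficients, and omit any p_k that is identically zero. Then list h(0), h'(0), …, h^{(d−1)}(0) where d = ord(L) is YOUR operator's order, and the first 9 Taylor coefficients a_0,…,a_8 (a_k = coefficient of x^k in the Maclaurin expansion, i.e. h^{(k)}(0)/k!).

L = (288 + 560·x + 3584·x^2 + 8640·x^3 + 7680·x^4 + 3328·x^5 + 1024·x^7)·Dx + (258 + 1840·x + 6992·x^2 + 19264·x^3 + 29440·x^4 + 23808·x^5 + 8960·x^6 + 3072·x^7 + 3584·x^8)·Dx^2 + (36 + 628·x + 2496·x^2 + 6192·x^3 + 12288·x^4 + 15936·x^5 + 12288·x^6 + 5376·x^7 + 3072·x^8 + 2048·x^9)·Dx^3 + (17 + 66·x + 241·x^2 + 608·x^3 + 1152·x^4 + 1728·x^5 + 2016·x^6 + 1536·x^7 + 768·x^8 + 512·x^9 + 256·x^10)·Dx^4  (order 4).
h: a_k = 0, 0, 6, -3, -6, 5/2, 266/15, -43/5, -246/5, …
ICs: h(0) = 0, h′(0) = 0, h′′(0) = 12, h′′′(0) = -18.

f: a_k = 0, 2, 0, -8/3, 0, 32/5, 0, -128/7, 0, …
g: a_k = 0, 3, -3/2, 1, -3/4, 3/5, -1/2, 3/7, -3/8, …
L₀ := L_f ⊗_s L_g (sym. prod.), ord ≤ 4.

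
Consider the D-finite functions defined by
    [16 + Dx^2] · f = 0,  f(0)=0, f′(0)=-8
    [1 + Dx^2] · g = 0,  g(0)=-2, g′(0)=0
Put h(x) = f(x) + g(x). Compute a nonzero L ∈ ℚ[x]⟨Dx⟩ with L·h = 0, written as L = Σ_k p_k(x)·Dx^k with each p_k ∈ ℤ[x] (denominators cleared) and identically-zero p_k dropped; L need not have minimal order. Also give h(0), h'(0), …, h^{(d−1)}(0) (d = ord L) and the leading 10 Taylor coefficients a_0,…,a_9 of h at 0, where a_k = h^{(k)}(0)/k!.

f: a_k = 0, -8, 0, 64/3, 0, -256/15, 0, 2048/315, 0, -4096/2835, …
g: a_k = -2, 0, 1, 0, -1/12, 0, 1/360, 0, -1/20160, 0, …
Weyl lclm of L_f,L_g ⇒ L₀ (ord ≤ 4).
L = 16 + 17·Dx^2 + Dx^4  (order 4).
h: a_k = -2, -8, 1, 64/3, -1/12, -256/15, 1/360, 2048/315, -1/20160, -4096/2835, …
ICs: h(0) = -2, h′(0) = -8, h′′(0) = 2, h′′′(0) = 128.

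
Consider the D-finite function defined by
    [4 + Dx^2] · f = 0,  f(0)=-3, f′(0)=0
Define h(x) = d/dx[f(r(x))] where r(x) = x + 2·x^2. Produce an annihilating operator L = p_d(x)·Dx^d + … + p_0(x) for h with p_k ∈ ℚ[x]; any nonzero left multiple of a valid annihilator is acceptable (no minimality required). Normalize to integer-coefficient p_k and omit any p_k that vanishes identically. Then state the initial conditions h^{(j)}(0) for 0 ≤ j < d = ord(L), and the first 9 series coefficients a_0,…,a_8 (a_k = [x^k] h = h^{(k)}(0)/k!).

L = (52 + 64·x + 384·x^2 + 1024·x^3 + 1024·x^4) + (-12 - 48·x)·Dx + (1 + 8·x + 16·x^2)·Dx^2  (order 2).
h: a_k = 0, 12, 72, 88, -80, -1432/5, -2128/5, -13456/105, 13344/35, …
ICs: h(0) = 0, h′(0) = 12.

f: a_k = -3, 0, 6, 0, -2, 0, 4/15, 0, -2/105, …
f∘r: x↦r, Dx↦Dx/r' in L_f ⇒ L₀.
h=h₀': d/dx-closure on L₀ ⇒ L.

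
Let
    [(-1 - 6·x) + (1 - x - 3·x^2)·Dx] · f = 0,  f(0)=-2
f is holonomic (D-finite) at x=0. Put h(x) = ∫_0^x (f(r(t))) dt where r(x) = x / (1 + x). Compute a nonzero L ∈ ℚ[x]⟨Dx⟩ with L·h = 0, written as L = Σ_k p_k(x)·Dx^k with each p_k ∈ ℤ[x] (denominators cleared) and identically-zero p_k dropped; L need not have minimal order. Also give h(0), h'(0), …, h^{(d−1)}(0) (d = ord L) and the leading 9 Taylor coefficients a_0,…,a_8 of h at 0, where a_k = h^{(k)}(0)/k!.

L = (1 + 7·x)·Dx + (-1 - 2·x + 2·x^2 + 3·x^3)·Dx^2  (order 2).
h: a_k = 0, -2, -1, -2, 0, -18/5, 3, -72/7, 63/4, …
ICs: h(0) = 0, h′(0) = -2.

f: a_k = -2, -2, -8, -14, -38, -80, -194, -434, -1016, …
Substitute x→r, Dx→(1/r')Dx; clear ⇒ L₀.
h=∫h₀ ⇒ L = L₀·Dx.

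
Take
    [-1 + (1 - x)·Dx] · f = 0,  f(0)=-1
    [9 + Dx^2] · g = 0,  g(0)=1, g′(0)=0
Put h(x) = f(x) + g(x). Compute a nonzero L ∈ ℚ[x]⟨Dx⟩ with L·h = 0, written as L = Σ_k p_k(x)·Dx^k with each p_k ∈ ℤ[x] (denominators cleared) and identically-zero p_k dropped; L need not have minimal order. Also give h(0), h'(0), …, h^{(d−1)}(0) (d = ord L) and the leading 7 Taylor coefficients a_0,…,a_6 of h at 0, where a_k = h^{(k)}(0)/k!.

L = (135 - 162·x + 81·x^2) + (-99 + 261·x - 243·x^2 + 81·x^3)·Dx + (15 - 18·x + 9·x^2)·Dx^2 + (-11 + 29·x - 27·x^2 + 9·x^3)·Dx^3  (order 3).
h: a_k = 0, -1, -11/2, -1, 19/8, -1, -161/80, …
ICs: h(0) = 0, h′(0) = -1, h′′(0) = -11.

f: a_k = -1, -1, -1, -1, -1, -1, -1, …
g: a_k = 1, 0, -9/2, 0, 27/8, 0, -81/80, …
L₀ := lclm(L_f,L_g); ord L₀ ≤ 1+2.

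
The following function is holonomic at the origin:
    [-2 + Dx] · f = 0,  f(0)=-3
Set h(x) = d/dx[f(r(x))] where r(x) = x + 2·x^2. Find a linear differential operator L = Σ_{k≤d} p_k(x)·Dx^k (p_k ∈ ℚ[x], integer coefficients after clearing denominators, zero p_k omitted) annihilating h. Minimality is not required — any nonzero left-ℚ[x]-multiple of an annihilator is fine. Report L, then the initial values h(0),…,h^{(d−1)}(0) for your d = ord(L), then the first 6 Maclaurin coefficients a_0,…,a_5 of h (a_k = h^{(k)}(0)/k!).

L = (6 + 16·x + 32·x^2) + (-1 - 4·x)·Dx  (order 1).
h: a_k = -6, -36, -84, -200, -324, -2648/5, …
ICs: h(0) = -6.

f: a_k = -3, -6, -6, -4, -2, -4/5, …
h₀=f(r): pull back L_f along r ⇒ L₀.
h=h₀': d/dx-closure on L₀ ⇒ L.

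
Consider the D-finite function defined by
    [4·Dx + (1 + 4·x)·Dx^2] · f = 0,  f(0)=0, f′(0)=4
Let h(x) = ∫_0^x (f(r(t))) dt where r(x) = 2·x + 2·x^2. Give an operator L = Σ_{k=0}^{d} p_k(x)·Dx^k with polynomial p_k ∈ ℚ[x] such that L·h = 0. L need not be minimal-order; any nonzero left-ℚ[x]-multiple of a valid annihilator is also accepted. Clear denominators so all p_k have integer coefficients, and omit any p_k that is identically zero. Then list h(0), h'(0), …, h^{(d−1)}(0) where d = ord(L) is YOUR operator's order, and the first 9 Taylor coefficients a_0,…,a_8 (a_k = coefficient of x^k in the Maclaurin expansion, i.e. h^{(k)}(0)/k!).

L = (6 + 16·x + 16·x^2)·Dx^2 + (1 + 10·x + 24·x^2 + 16·x^3)·Dx^3  (order 3).
h: a_k = 0, 0, 4, -8, 80/3, -544/5, 7424/15, -16896/7, 86528/7, …
ICs: h(0) = 0, h′(0) = 0, h′′(0) = 8.

f: a_k = 0, 4, -8, 64/3, -64, 1024/5, -2048/3, 16384/7, -8192, …
Substitute x→r, Dx→(1/r')Dx; clear ⇒ L₀.
h=∫₀ˣh₀: take L = L₀·Dx.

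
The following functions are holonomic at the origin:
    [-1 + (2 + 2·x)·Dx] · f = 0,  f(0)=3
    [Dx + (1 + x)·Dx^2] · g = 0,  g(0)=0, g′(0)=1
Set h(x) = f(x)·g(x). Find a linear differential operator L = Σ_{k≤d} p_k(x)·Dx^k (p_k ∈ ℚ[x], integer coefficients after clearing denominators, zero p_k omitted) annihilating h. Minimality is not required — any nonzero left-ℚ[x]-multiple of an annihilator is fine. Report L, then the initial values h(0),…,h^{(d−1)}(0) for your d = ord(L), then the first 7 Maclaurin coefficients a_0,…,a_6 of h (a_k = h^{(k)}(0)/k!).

L = 1 + (4 + 8·x + 4·x^2)·Dx^2  (order 2).
h: a_k = 0, 3, 0, -1/8, 1/8, -71/640, 31/320, …
ICs: h(0) = 0, h′(0) = 3.

f: a_k = 3, 3/2, -3/8, 3/16, -15/128, 21/256, -63/1024, …
g: a_k = 0, 1, -1/2, 1/3, -1/4, 1/5, -1/6, …
Sym-product of L_f,L_g gives L₀ (≤ ord 2).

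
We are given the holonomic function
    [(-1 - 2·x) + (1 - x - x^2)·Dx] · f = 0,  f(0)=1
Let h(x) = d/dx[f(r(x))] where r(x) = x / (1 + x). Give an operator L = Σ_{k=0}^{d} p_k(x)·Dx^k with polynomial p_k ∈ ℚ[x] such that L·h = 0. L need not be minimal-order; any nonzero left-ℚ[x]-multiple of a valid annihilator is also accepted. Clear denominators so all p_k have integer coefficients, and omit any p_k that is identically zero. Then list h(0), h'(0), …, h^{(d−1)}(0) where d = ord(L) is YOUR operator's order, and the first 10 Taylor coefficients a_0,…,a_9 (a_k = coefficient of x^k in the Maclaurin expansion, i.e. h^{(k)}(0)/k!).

L = (2 + 6·x + 12·x^2 + 6·x^3) + (-1 - 5·x - 6·x^2 + x^3 + 3·x^4)·Dx  (order 1).
h: a_k = 1, 2, 0, 4, -5, 12, -21, 40, -72, 130, …
ICs: h(0) = 1.

f: a_k = 1, 1, 2, 3, 5, 8, 13, 21, 34, 55, …
L₀ from L_f via x↦r, Dx↦r'^{-1}Dx.
h=h₀': d/dx-closure on L₀ ⇒ L.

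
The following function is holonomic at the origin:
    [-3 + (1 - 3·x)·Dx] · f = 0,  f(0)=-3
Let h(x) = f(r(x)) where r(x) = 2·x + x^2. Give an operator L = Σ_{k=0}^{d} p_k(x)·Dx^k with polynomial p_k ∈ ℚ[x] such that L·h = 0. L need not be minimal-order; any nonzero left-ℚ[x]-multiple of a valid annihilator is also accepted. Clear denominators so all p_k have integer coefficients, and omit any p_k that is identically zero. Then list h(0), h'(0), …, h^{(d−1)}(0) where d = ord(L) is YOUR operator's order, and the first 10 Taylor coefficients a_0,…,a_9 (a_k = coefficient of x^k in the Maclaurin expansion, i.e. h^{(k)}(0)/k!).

L = (6 + 6·x) + (-1 + 6·x + 3·x^2)·Dx  (order 1).
h: a_k = -3, -18, -117, -756, -4887, -31590, -204201, -1319976, -8532459, -55154682, …
ICs: h(0) = -3.

f: a_k = -3, -9, -27, -81, -243, -729, -2187, -6561, -19683, -59049, …
Change of var in L_f (x↦r) gives L₀.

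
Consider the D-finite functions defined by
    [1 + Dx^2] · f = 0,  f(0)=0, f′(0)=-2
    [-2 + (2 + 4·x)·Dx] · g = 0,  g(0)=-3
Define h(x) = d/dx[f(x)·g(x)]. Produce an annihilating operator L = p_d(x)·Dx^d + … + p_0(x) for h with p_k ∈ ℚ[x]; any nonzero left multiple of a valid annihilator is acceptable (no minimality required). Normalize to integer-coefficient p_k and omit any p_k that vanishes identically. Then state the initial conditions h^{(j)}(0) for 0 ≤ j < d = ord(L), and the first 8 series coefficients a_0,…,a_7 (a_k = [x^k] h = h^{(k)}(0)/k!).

L = (2 + 12·x + 16·x^2 + 8·x^3 + 4·x^4) + (1 - 6·x^2 - 4·x^3)·Dx + (1 + 5·x + 9·x^2 + 8·x^3 + 4·x^4)·Dx^2  (order 2).
h: a_k = 6, 12, -12, 8, -16, 144/5, -764/15, 1936/21, …
ICs: h(0) = 6, h′(0) = 12.

f: a_k = 0, -2, 0, 1/3, 0, -1/60, 0, 1/2520, …
g: a_k = -3, -3, 3/2, -3/2, 15/8, -21/8, 63/16, -99/16, …
Product ⇒ symmetric product L₀, ord ≤ 2.
h=h₀': d/dx-closure on L₀ ⇒ L.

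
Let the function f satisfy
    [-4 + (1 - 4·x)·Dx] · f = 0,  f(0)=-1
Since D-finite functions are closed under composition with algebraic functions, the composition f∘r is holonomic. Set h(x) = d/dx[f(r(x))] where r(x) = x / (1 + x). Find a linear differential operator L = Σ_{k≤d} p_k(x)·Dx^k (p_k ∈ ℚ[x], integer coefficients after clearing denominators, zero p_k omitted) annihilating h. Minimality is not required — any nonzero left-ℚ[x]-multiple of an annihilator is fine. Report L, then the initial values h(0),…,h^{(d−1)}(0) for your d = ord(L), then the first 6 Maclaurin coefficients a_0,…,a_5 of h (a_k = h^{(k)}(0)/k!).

f: a_k = -1, -4, -16, -64, -256, -1024, …
L₀ from L_f via x↦r, Dx↦r'^{-1}Dx.
Differentiate: ansatz ord ≤ ord L₀ ⇒ L.
L = 6 + (-1 + 3·x)·Dx  (order 1).
h: a_k = -4, -24, -108, -432, -1620, -5832, …
ICs: h(0) = -4.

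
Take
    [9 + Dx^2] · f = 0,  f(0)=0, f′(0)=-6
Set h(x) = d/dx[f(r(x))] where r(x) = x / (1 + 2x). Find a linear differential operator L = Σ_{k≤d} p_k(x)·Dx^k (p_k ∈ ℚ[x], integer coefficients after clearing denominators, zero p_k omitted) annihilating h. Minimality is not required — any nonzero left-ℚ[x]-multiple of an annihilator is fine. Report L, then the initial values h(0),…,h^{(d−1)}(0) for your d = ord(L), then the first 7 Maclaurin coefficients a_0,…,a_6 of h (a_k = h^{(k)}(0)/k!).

f: a_k = 0, -6, 0, 9, 0, -81/20, 0, …
f∘r: x↦r, Dx↦Dx/r' in L_f ⇒ L₀.
Differentiate: ansatz ord ≤ ord L₀ ⇒ L.
L = (33 + 96·x + 96·x^2) + (12 + 72·x + 144·x^2 + 96·x^3)·Dx + (1 + 8·x + 24·x^2 + 32·x^3 + 16·x^4)·Dx^2  (order 2).
h: a_k = -6, 24, -45, -24, 2319/4, -2925, 429483/40, …
ICs: h(0) = -6, h′(0) = 24.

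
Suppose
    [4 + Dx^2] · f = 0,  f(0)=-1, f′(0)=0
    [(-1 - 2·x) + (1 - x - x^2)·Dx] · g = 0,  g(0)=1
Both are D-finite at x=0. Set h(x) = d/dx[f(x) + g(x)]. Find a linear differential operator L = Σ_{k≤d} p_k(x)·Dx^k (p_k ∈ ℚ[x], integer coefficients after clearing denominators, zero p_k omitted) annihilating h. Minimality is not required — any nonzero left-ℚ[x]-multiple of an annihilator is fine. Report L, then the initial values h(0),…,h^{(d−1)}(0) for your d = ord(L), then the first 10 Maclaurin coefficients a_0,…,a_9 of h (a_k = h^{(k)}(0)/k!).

f: a_k = -1, 0, 2, 0, -2/3, 0, 4/45, 0, -2/315, 0, …
g: a_k = 1, 1, 2, 3, 5, 8, 13, 21, 34, 55, …
Sum ⇒ L₀ = lclm(L_f,L_g) in ℚ(x)⟨Dx⟩.
h₀' ⇒ L via d/dx closure of L₀.
L = (272 + 704·x + 880·x^2 + 400·x^3 + 320·x^4 + 144·x^5 + 48·x^6) + (-44 - 52·x + 108·x^2 + 80·x^3 + 40·x^4 + 72·x^5 + 56·x^6 + 16·x^7)·Dx + (68 + 176·x + 220·x^2 + 100·x^3 + 80·x^4 + 36·x^5 + 12·x^6)·Dx^2 + (-11 - 13·x + 27·x^2 + 20·x^3 + 10·x^4 + 18·x^5 + 14·x^6 + 4·x^7)·Dx^3  (order 3).
h: a_k = 1, 8, 9, 52/3, 40, 1178/15, 147, 85664/315, 495, 2523158/2835, …
ICs: h(0) = 1, h′(0) = 8, h′′(0) = 18.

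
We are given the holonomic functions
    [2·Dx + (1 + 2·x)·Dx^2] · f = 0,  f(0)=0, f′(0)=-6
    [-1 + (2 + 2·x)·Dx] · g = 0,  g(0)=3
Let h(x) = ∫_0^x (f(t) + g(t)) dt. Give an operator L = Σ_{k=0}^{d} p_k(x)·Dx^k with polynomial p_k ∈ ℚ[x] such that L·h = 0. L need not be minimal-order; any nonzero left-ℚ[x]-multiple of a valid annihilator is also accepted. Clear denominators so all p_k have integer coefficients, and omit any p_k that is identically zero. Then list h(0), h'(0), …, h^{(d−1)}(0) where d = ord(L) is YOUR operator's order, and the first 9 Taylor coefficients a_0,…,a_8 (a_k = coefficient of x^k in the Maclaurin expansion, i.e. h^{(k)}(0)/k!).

L = (10 + 4·x)·Dx^2 + (29 + 52·x + 20·x^2)·Dx^3 + (6 + 22·x + 24·x^2 + 8·x^3)·Dx^4  (order 4).
h: a_k = 0, 3, -9/4, 15/8, -125/64, 1521/640, -8157/2560, 32705/7168, -785739/114688, …
ICs: h(0) = 0, h′(0) = 3, h′′(0) = -9/2, h′′′(0) = 45/4.

f: a_k = 0, -6, 6, -8, 12, -96/5, 32, -384/7, 96, …
g: a_k = 3, 3/2, -3/8, 3/16, -15/128, 21/256, -63/1024, 99/2048, -1287/32768, …
Sum ⇒ L₀ = lclm(L_f,L_g) in ℚ(x)⟨Dx⟩.
∫: right-multiply L₀ by Dx.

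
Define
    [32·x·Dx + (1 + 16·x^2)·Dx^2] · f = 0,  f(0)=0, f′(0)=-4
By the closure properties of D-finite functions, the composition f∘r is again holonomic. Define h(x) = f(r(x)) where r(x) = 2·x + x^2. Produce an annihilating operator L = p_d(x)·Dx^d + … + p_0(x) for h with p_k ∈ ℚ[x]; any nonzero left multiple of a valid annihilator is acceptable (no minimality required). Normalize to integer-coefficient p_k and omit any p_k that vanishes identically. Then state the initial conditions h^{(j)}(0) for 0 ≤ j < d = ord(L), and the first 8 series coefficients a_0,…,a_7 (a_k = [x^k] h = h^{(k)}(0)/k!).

f: a_k = 0, -4, 0, 64/3, 0, -1024/5, 0, 16384/7, …
h₀=f(r): pull back L_f along r ⇒ L₀.
L = (-1 + 128·x + 256·x^2 + 192·x^3 + 48·x^4)·Dx + (1 + x + 64·x^2 + 128·x^3 + 80·x^4 + 16·x^5)·Dx^2  (order 2).
h: a_k = 0, -8, -4, 512/3, 256, -32128/5, -49088/3, 1982464/7, …
ICs: h(0) = 0, h′(0) = -8.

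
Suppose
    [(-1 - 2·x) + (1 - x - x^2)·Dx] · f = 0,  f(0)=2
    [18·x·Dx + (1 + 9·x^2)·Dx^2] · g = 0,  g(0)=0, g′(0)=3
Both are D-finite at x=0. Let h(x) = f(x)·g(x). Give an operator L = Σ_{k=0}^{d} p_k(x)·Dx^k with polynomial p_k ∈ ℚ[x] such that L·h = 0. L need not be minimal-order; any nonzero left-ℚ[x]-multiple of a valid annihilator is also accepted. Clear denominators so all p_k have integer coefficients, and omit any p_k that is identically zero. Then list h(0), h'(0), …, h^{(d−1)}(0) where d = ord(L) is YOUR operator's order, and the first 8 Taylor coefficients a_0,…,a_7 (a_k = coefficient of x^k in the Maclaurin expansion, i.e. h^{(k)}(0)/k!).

L = (2 + 18·x + 54·x^2) + (2 - 14·x + 36·x^2 + 54·x^3)·Dx + (-1 + x - 8·x^2 + 9·x^3 + 9·x^4)·Dx^2  (order 2).
h: a_k = 0, 6, 6, -6, 0, 456/5, 456/5, -15486/35, …
ICs: h(0) = 0, h′(0) = 6.

f: a_k = 2, 2, 4, 6, 10, 16, 26, 42, …
g: a_k = 0, 3, 0, -9, 0, 243/5, 0, -2187/7, …
Product ⇒ symmetric product L₀, ord ≤ 2.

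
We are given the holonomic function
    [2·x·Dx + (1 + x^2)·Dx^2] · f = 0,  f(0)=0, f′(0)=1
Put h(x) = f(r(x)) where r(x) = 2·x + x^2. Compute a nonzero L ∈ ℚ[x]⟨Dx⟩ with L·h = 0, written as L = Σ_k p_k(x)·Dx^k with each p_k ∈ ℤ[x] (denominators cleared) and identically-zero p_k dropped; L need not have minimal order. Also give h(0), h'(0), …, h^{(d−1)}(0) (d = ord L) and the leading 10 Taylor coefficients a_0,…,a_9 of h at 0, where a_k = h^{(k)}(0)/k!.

L = (-1 + 8·x + 16·x^2 + 12·x^3 + 3·x^4)·Dx + (1 + x + 4·x^2 + 8·x^3 + 5·x^4 + x^5)·Dx^2  (order 2).
h: a_k = 0, 2, 1, -8/3, -4, 22/5, 47/3, -16/7, -56, -334/9, …
ICs: h(0) = 0, h′(0) = 2.

f: a_k = 0, 1, 0, -1/3, 0, 1/5, 0, -1/7, 0, 1/9, …
Substitute x→r, Dx→(1/r')Dx; clear ⇒ L₀.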